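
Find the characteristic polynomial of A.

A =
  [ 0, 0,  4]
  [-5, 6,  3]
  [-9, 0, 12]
x^3 - 18*x^2 + 108*x - 216

Expanding det(x·I − A) (e.g. by cofactor expansion or by noting that A is similar to its Jordan form J, which has the same characteristic polynomial as A) gives
  χ_A(x) = x^3 - 18*x^2 + 108*x - 216
which factors as (x - 6)^3. The eigenvalues (with algebraic multiplicities) are λ = 6 with multiplicity 3.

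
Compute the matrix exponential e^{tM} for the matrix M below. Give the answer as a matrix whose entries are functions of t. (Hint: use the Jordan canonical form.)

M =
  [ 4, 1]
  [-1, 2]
e^{tM} =
  [t*exp(3*t) + exp(3*t), t*exp(3*t)]
  [-t*exp(3*t), -t*exp(3*t) + exp(3*t)]

Strategy: write M = P · J · P⁻¹ where J is a Jordan canonical form, so e^{tM} = P · e^{tJ} · P⁻¹, and e^{tJ} can be computed block-by-block.

M has Jordan form
J =
  [3, 1]
  [0, 3]
(up to reordering of blocks).

Per-block formulas:
  For a 2×2 Jordan block J_2(3): exp(t · J_2(3)) = e^(3t)·(I + t·N), where N is the 2×2 nilpotent shift.

After assembling e^{tJ} and conjugating by P, we get:

e^{tM} =
  [t*exp(3*t) + exp(3*t), t*exp(3*t)]
  [-t*exp(3*t), -t*exp(3*t) + exp(3*t)]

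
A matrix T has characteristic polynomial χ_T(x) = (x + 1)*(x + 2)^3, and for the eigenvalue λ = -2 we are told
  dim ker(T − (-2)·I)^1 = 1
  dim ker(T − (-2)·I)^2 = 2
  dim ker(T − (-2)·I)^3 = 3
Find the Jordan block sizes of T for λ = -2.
Block sizes for λ = -2: [3]

From the dimensions of kernels of powers, the number of Jordan blocks of size at least j is d_j − d_{j−1} where d_j = dim ker(N^j) (with d_0 = 0). Computing the differences gives [1, 1, 1].
The number of blocks of size exactly k is (#blocks of size ≥ k) − (#blocks of size ≥ k + 1), so the partition is: 1 block(s) of size 3.
In nonincreasing order the block sizes are [3].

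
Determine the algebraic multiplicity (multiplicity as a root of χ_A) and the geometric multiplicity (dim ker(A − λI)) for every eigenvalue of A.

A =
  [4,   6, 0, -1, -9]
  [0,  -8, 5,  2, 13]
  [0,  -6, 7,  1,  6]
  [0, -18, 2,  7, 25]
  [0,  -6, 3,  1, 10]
λ = 4: alg = 5, geom = 3

Step 1 — factor the characteristic polynomial to read off the algebraic multiplicities:
  χ_A(x) = (x - 4)^5

Step 2 — compute geometric multiplicities via the rank-nullity identity g(λ) = n − rank(A − λI):
  rank(A − (4)·I) = 2, so dim ker(A − (4)·I) = n − 2 = 3

Summary:
  λ = 4: algebraic multiplicity = 5, geometric multiplicity = 3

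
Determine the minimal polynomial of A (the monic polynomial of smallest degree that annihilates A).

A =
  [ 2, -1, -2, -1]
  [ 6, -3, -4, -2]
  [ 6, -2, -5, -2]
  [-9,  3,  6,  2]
x^2 + 2*x + 1

The characteristic polynomial is χ_A(x) = (x + 1)^4, so the eigenvalues are known. The minimal polynomial is
  m_A(x) = Π_λ (x − λ)^{k_λ}
where k_λ is the size of the *largest* Jordan block for λ (equivalently, the smallest k with (A − λI)^k v = 0 for every generalised eigenvector v of λ).

  λ = -1: largest Jordan block has size 2, contributing (x + 1)^2

So m_A(x) = (x + 1)^2 = x^2 + 2*x + 1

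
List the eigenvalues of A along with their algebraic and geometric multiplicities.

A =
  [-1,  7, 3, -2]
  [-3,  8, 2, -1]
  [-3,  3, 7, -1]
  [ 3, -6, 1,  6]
λ = 5: alg = 4, geom = 2

Step 1 — factor the characteristic polynomial to read off the algebraic multiplicities:
  χ_A(x) = (x - 5)^4

Step 2 — compute geometric multiplicities via the rank-nullity identity g(λ) = n − rank(A − λI):
  rank(A − (5)·I) = 2, so dim ker(A − (5)·I) = n − 2 = 2

Summary:
  λ = 5: algebraic multiplicity = 4, geometric multiplicity = 2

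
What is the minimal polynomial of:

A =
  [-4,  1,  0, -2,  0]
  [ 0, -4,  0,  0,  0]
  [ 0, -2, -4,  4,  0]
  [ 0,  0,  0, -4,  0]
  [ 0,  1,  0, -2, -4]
x^2 + 8*x + 16

The characteristic polynomial is χ_A(x) = (x + 4)^5, so the eigenvalues are known. The minimal polynomial is
  m_A(x) = Π_λ (x − λ)^{k_λ}
where k_λ is the size of the *largest* Jordan block for λ (equivalently, the smallest k with (A − λI)^k v = 0 for every generalised eigenvector v of λ).

  λ = -4: largest Jordan block has size 2, contributing (x + 4)^2

So m_A(x) = (x + 4)^2 = x^2 + 8*x + 16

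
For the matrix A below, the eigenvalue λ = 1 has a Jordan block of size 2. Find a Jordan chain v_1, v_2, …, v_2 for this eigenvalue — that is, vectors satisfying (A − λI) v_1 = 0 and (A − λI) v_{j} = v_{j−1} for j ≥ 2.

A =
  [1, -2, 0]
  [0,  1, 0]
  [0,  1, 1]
A Jordan chain for λ = 1 of length 2:
v_1 = (-2, 0, 1)ᵀ
v_2 = (0, 1, 0)ᵀ

Let N = A − (1)·I. We want v_2 with N^2 v_2 = 0 but N^1 v_2 ≠ 0; then v_{j-1} := N · v_j for j = 2, …, 2.

Pick v_2 = (0, 1, 0)ᵀ.
Then v_1 = N · v_2 = (-2, 0, 1)ᵀ.

Sanity check: (A − (1)·I) v_1 = (0, 0, 0)ᵀ = 0. ✓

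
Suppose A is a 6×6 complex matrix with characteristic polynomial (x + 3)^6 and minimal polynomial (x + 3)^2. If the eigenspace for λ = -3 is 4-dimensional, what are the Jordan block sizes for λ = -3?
Block sizes for λ = -3: [2, 2, 1, 1]

Step 1 — from the characteristic polynomial, algebraic multiplicity of λ = -3 is 6. From dim ker(A − (-3)·I) = 4, there are exactly 4 Jordan blocks for λ = -3.
Step 2 — from the minimal polynomial, the factor (x + 3)^2 tells us the largest block for λ = -3 has size 2.
Step 3 — with total size 6, 4 blocks, and largest block 2, the block sizes (in nonincreasing order) are [2, 2, 1, 1].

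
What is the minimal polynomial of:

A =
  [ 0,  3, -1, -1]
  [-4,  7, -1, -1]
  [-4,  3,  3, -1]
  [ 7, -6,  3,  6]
x^3 - 12*x^2 + 48*x - 64

The characteristic polynomial is χ_A(x) = (x - 4)^4, so the eigenvalues are known. The minimal polynomial is
  m_A(x) = Π_λ (x − λ)^{k_λ}
where k_λ is the size of the *largest* Jordan block for λ (equivalently, the smallest k with (A − λI)^k v = 0 for every generalised eigenvector v of λ).

  λ = 4: largest Jordan block has size 3, contributing (x − 4)^3

So m_A(x) = (x - 4)^3 = x^3 - 12*x^2 + 48*x - 64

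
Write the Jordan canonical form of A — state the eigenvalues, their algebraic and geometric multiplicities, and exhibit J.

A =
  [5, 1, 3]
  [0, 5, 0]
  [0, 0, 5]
J_2(5) ⊕ J_1(5)

The characteristic polynomial is
  det(x·I − A) = x^3 - 15*x^2 + 75*x - 125 = (x - 5)^3

Eigenvalues and multiplicities (the geometric multiplicity of λ is n − rank(A − λI), which equals the number of Jordan blocks for λ):
  λ = 5: algebraic multiplicity = 3, geometric multiplicity = 2

Determining the block sizes for each eigenvalue:
  λ = 5: 2 blocks summing to 3 forces exactly one block of size 2 and the rest size 1 → block sizes [2, 1]

Assembling the blocks gives a Jordan form
J =
  [5, 1, 0]
  [0, 5, 0]
  [0, 0, 5]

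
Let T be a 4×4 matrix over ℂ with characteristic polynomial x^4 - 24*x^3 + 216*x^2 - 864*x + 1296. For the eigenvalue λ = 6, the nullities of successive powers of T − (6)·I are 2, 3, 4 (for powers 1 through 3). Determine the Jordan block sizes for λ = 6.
Block sizes for λ = 6: [3, 1]

From the dimensions of kernels of powers, the number of Jordan blocks of size at least j is d_j − d_{j−1} where d_j = dim ker(N^j) (with d_0 = 0). Computing the differences gives [2, 1, 1].
The number of blocks of size exactly k is (#blocks of size ≥ k) − (#blocks of size ≥ k + 1), so the partition is: 1 block(s) of size 1, 1 block(s) of size 3.
In nonincreasing order the block sizes are [3, 1].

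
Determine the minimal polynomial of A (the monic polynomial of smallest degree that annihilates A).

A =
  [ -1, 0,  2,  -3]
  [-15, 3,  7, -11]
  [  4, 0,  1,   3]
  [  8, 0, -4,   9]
x^2 - 6*x + 9

The characteristic polynomial is χ_A(x) = (x - 3)^4, so the eigenvalues are known. The minimal polynomial is
  m_A(x) = Π_λ (x − λ)^{k_λ}
where k_λ is the size of the *largest* Jordan block for λ (equivalently, the smallest k with (A − λI)^k v = 0 for every generalised eigenvector v of λ).

  λ = 3: largest Jordan block has size 2, contributing (x − 3)^2

So m_A(x) = (x - 3)^2 = x^2 - 6*x + 9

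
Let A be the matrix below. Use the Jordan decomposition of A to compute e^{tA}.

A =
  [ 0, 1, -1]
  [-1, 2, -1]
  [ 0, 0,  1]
e^{tA} =
  [-t*exp(t) + exp(t), t*exp(t), -t*exp(t)]
  [-t*exp(t), t*exp(t) + exp(t), -t*exp(t)]
  [0, 0, exp(t)]

Strategy: write A = P · J · P⁻¹ where J is a Jordan canonical form, so e^{tA} = P · e^{tJ} · P⁻¹, and e^{tJ} can be computed block-by-block.

A has Jordan form
J =
  [1, 1, 0]
  [0, 1, 0]
  [0, 0, 1]
(up to reordering of blocks).

Per-block formulas:
  For a 1×1 block at λ = 1: exp(t · [1]) = [e^(1t)].
  For a 2×2 Jordan block J_2(1): exp(t · J_2(1)) = e^(1t)·(I + t·N), where N is the 2×2 nilpotent shift.

After assembling e^{tJ} and conjugating by P, we get:

e^{tA} =
  [-t*exp(t) + exp(t), t*exp(t), -t*exp(t)]
  [-t*exp(t), t*exp(t) + exp(t), -t*exp(t)]
  [0, 0, exp(t)]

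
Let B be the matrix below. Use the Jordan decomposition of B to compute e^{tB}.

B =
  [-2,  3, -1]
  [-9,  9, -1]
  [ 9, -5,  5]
e^{tB} =
  [-6*t*exp(4*t) + exp(4*t), t^2*exp(4*t) + 3*t*exp(4*t), t^2*exp(4*t) - t*exp(4*t)]
  [-9*t*exp(4*t), 3*t^2*exp(4*t)/2 + 5*t*exp(4*t) + exp(4*t), 3*t^2*exp(4*t)/2 - t*exp(4*t)]
  [9*t*exp(4*t), -3*t^2*exp(4*t)/2 - 5*t*exp(4*t), -3*t^2*exp(4*t)/2 + t*exp(4*t) + exp(4*t)]

Strategy: write B = P · J · P⁻¹ where J is a Jordan canonical form, so e^{tB} = P · e^{tJ} · P⁻¹, and e^{tJ} can be computed block-by-block.

B has Jordan form
J =
  [4, 1, 0]
  [0, 4, 1]
  [0, 0, 4]
(up to reordering of blocks).

Per-block formulas:
  For a 3×3 Jordan block J_3(4): exp(t · J_3(4)) = e^(4t)·(I + t·N + (t^2/2)·N^2), where N is the 3×3 nilpotent shift.

After assembling e^{tJ} and conjugating by P, we get:

e^{tB} =
  [-6*t*exp(4*t) + exp(4*t), t^2*exp(4*t) + 3*t*exp(4*t), t^2*exp(4*t) - t*exp(4*t)]
  [-9*t*exp(4*t), 3*t^2*exp(4*t)/2 + 5*t*exp(4*t) + exp(4*t), 3*t^2*exp(4*t)/2 - t*exp(4*t)]
  [9*t*exp(4*t), -3*t^2*exp(4*t)/2 - 5*t*exp(4*t), -3*t^2*exp(4*t)/2 + t*exp(4*t) + exp(4*t)]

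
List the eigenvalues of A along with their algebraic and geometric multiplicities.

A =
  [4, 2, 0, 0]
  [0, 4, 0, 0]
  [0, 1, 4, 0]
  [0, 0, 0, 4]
λ = 4: alg = 4, geom = 3

Step 1 — factor the characteristic polynomial to read off the algebraic multiplicities:
  χ_A(x) = (x - 4)^4

Step 2 — compute geometric multiplicities via the rank-nullity identity g(λ) = n − rank(A − λI):
  rank(A − (4)·I) = 1, so dim ker(A − (4)·I) = n − 1 = 3

Summary:
  λ = 4: algebraic multiplicity = 4, geometric multiplicity = 3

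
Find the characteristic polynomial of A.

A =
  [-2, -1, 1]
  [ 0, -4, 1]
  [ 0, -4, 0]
x^3 + 6*x^2 + 12*x + 8

Expanding det(x·I − A) (e.g. by cofactor expansion or by noting that A is similar to its Jordan form J, which has the same characteristic polynomial as A) gives
  χ_A(x) = x^3 + 6*x^2 + 12*x + 8
which factors as (x + 2)^3. The eigenvalues (with algebraic multiplicities) are λ = -2 with multiplicity 3.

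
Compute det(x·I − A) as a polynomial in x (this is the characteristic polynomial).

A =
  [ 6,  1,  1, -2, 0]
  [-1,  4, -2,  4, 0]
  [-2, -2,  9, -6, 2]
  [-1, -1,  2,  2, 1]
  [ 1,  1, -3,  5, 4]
x^5 - 25*x^4 + 250*x^3 - 1250*x^2 + 3125*x - 3125

Expanding det(x·I − A) (e.g. by cofactor expansion or by noting that A is similar to its Jordan form J, which has the same characteristic polynomial as A) gives
  χ_A(x) = x^5 - 25*x^4 + 250*x^3 - 1250*x^2 + 3125*x - 3125
which factors as (x - 5)^5. The eigenvalues (with algebraic multiplicities) are λ = 5 with multiplicity 5.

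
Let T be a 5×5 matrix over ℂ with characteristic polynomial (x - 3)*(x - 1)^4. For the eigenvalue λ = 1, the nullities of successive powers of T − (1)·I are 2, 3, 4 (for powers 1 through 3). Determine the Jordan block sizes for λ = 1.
Block sizes for λ = 1: [3, 1]

From the dimensions of kernels of powers, the number of Jordan blocks of size at least j is d_j − d_{j−1} where d_j = dim ker(N^j) (with d_0 = 0). Computing the differences gives [2, 1, 1].
The number of blocks of size exactly k is (#blocks of size ≥ k) − (#blocks of size ≥ k + 1), so the partition is: 1 block(s) of size 1, 1 block(s) of size 3.
In nonincreasing order the block sizes are [3, 1].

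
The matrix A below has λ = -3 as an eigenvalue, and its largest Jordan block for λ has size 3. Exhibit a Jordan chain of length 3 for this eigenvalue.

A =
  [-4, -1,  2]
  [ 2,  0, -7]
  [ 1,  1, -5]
A Jordan chain for λ = -3 of length 3:
v_1 = (1, -3, -1)ᵀ
v_2 = (-1, 2, 1)ᵀ
v_3 = (1, 0, 0)ᵀ

Let N = A − (-3)·I. We want v_3 with N^3 v_3 = 0 but N^2 v_3 ≠ 0; then v_{j-1} := N · v_j for j = 3, …, 2.

Pick v_3 = (1, 0, 0)ᵀ.
Then v_2 = N · v_3 = (-1, 2, 1)ᵀ.
Then v_1 = N · v_2 = (1, -3, -1)ᵀ.

Sanity check: (A − (-3)·I) v_1 = (0, 0, 0)ᵀ = 0. ✓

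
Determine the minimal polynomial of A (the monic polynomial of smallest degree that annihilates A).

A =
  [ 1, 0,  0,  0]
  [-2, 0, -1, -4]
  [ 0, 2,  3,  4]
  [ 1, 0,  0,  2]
x^2 - 3*x + 2

The characteristic polynomial is χ_A(x) = (x - 2)^2*(x - 1)^2, so the eigenvalues are known. The minimal polynomial is
  m_A(x) = Π_λ (x − λ)^{k_λ}
where k_λ is the size of the *largest* Jordan block for λ (equivalently, the smallest k with (A − λI)^k v = 0 for every generalised eigenvector v of λ).

  λ = 1: largest Jordan block has size 1, contributing (x − 1)
  λ = 2: largest Jordan block has size 1, contributing (x − 2)

So m_A(x) = (x - 2)*(x - 1) = x^2 - 3*x + 2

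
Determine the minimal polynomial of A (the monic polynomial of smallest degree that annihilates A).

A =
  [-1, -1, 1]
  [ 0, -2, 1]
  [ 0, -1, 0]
x^2 + 2*x + 1

The characteristic polynomial is χ_A(x) = (x + 1)^3, so the eigenvalues are known. The minimal polynomial is
  m_A(x) = Π_λ (x − λ)^{k_λ}
where k_λ is the size of the *largest* Jordan block for λ (equivalently, the smallest k with (A − λI)^k v = 0 for every generalised eigenvector v of λ).

  λ = -1: largest Jordan block has size 2, contributing (x + 1)^2

So m_A(x) = (x + 1)^2 = x^2 + 2*x + 1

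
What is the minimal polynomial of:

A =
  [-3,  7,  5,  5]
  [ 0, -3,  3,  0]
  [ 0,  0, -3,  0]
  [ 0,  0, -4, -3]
x^3 + 9*x^2 + 27*x + 27

The characteristic polynomial is χ_A(x) = (x + 3)^4, so the eigenvalues are known. The minimal polynomial is
  m_A(x) = Π_λ (x − λ)^{k_λ}
where k_λ is the size of the *largest* Jordan block for λ (equivalently, the smallest k with (A − λI)^k v = 0 for every generalised eigenvector v of λ).

  λ = -3: largest Jordan block has size 3, contributing (x + 3)^3

So m_A(x) = (x + 3)^3 = x^3 + 9*x^2 + 27*x + 27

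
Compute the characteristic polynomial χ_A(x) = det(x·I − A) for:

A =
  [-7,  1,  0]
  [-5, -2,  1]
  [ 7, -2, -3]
x^3 + 12*x^2 + 48*x + 64

Expanding det(x·I − A) (e.g. by cofactor expansion or by noting that A is similar to its Jordan form J, which has the same characteristic polynomial as A) gives
  χ_A(x) = x^3 + 12*x^2 + 48*x + 64
which factors as (x + 4)^3. The eigenvalues (with algebraic multiplicities) are λ = -4 with multiplicity 3.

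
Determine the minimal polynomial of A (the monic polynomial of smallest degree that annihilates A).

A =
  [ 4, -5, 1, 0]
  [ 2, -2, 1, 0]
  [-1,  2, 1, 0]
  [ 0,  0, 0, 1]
x^3 - 3*x^2 + 3*x - 1

The characteristic polynomial is χ_A(x) = (x - 1)^4, so the eigenvalues are known. The minimal polynomial is
  m_A(x) = Π_λ (x − λ)^{k_λ}
where k_λ is the size of the *largest* Jordan block for λ (equivalently, the smallest k with (A − λI)^k v = 0 for every generalised eigenvector v of λ).

  λ = 1: largest Jordan block has size 3, contributing (x − 1)^3

So m_A(x) = (x - 1)^3 = x^3 - 3*x^2 + 3*x - 1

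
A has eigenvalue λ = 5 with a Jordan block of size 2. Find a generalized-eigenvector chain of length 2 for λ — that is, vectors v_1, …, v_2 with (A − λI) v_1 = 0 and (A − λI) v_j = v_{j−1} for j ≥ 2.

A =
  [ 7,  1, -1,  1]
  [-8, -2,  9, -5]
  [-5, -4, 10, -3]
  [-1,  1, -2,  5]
A Jordan chain for λ = 5 of length 2:
v_1 = (2, -8, -5, -1)ᵀ
v_2 = (1, 0, 0, 0)ᵀ

Let N = A − (5)·I. We want v_2 with N^2 v_2 = 0 but N^1 v_2 ≠ 0; then v_{j-1} := N · v_j for j = 2, …, 2.

Pick v_2 = (1, 0, 0, 0)ᵀ.
Then v_1 = N · v_2 = (2, -8, -5, -1)ᵀ.

Sanity check: (A − (5)·I) v_1 = (0, 0, 0, 0)ᵀ = 0. ✓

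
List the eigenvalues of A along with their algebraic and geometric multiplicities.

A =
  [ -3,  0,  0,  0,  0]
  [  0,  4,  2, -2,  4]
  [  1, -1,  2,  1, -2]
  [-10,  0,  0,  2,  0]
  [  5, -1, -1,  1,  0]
λ = -3: alg = 1, geom = 1; λ = 2: alg = 4, geom = 2

Step 1 — factor the characteristic polynomial to read off the algebraic multiplicities:
  χ_A(x) = (x - 2)^4*(x + 3)

Step 2 — compute geometric multiplicities via the rank-nullity identity g(λ) = n − rank(A − λI):
  rank(A − (-3)·I) = 4, so dim ker(A − (-3)·I) = n − 4 = 1
  rank(A − (2)·I) = 3, so dim ker(A − (2)·I) = n − 3 = 2

Summary:
  λ = -3: algebraic multiplicity = 1, geometric multiplicity = 1
  λ = 2: algebraic multiplicity = 4, geometric multiplicity = 2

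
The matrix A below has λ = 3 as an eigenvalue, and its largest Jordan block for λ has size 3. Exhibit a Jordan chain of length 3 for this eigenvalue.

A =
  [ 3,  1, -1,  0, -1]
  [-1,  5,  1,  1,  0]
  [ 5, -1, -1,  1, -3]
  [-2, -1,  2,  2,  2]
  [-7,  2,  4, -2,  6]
A Jordan chain for λ = 3 of length 3:
v_1 = (1, 1, 0, -1, 1)ᵀ
v_2 = (0, -1, 5, -2, -7)ᵀ
v_3 = (1, 0, 0, 0, 0)ᵀ

Let N = A − (3)·I. We want v_3 with N^3 v_3 = 0 but N^2 v_3 ≠ 0; then v_{j-1} := N · v_j for j = 3, …, 2.

Pick v_3 = (1, 0, 0, 0, 0)ᵀ.
Then v_2 = N · v_3 = (0, -1, 5, -2, -7)ᵀ.
Then v_1 = N · v_2 = (1, 1, 0, -1, 1)ᵀ.

Sanity check: (A − (3)·I) v_1 = (0, 0, 0, 0, 0)ᵀ = 0. ✓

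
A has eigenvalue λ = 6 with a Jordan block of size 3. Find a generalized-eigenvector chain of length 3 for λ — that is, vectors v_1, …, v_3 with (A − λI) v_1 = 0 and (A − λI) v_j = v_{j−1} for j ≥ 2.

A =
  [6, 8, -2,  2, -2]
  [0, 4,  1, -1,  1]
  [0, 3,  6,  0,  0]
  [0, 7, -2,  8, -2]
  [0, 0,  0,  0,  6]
A Jordan chain for λ = 6 of length 3:
v_1 = (-8, 0, -6, -6, 0)ᵀ
v_2 = (8, -2, 3, 7, 0)ᵀ
v_3 = (0, 1, 0, 0, 0)ᵀ

Let N = A − (6)·I. We want v_3 with N^3 v_3 = 0 but N^2 v_3 ≠ 0; then v_{j-1} := N · v_j for j = 3, …, 2.

Pick v_3 = (0, 1, 0, 0, 0)ᵀ.
Then v_2 = N · v_3 = (8, -2, 3, 7, 0)ᵀ.
Then v_1 = N · v_2 = (-8, 0, -6, -6, 0)ᵀ.

Sanity check: (A − (6)·I) v_1 = (0, 0, 0, 0, 0)ᵀ = 0. ✓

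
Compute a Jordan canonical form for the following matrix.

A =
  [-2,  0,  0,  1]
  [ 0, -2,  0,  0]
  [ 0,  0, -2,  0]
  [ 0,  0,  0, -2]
J_2(-2) ⊕ J_1(-2) ⊕ J_1(-2)

The characteristic polynomial is
  det(x·I − A) = x^4 + 8*x^3 + 24*x^2 + 32*x + 16 = (x + 2)^4

Eigenvalues and multiplicities (the geometric multiplicity of λ is n − rank(A − λI), which equals the number of Jordan blocks for λ):
  λ = -2: algebraic multiplicity = 4, geometric multiplicity = 3

Determining the block sizes for each eigenvalue:
  λ = -2: 3 blocks summing to 4 forces exactly one block of size 2 and the rest size 1 → block sizes [2, 1, 1]

Assembling the blocks gives a Jordan form
J =
  [-2,  1,  0,  0]
  [ 0, -2,  0,  0]
  [ 0,  0, -2,  0]
  [ 0,  0,  0, -2]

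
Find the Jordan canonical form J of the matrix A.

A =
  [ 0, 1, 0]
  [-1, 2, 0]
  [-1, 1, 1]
J_2(1) ⊕ J_1(1)

The characteristic polynomial is
  det(x·I − A) = x^3 - 3*x^2 + 3*x - 1 = (x - 1)^3

Eigenvalues and multiplicities (the geometric multiplicity of λ is n − rank(A − λI), which equals the number of Jordan blocks for λ):
  λ = 1: algebraic multiplicity = 3, geometric multiplicity = 2

Determining the block sizes for each eigenvalue:
  λ = 1: 2 blocks summing to 3 forces exactly one block of size 2 and the rest size 1 → block sizes [2, 1]

Assembling the blocks gives a Jordan form
J =
  [1, 1, 0]
  [0, 1, 0]
  [0, 0, 1]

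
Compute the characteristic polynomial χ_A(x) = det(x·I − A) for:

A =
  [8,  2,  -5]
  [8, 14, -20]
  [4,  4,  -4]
x^3 - 18*x^2 + 108*x - 216

Expanding det(x·I − A) (e.g. by cofactor expansion or by noting that A is similar to its Jordan form J, which has the same characteristic polynomial as A) gives
  χ_A(x) = x^3 - 18*x^2 + 108*x - 216
which factors as (x - 6)^3. The eigenvalues (with algebraic multiplicities) are λ = 6 with multiplicity 3.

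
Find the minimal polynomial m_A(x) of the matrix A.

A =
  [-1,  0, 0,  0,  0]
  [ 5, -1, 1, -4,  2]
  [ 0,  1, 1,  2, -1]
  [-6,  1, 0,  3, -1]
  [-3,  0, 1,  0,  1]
x^4 - 2*x^3 + 2*x - 1

The characteristic polynomial is χ_A(x) = (x - 1)^4*(x + 1), so the eigenvalues are known. The minimal polynomial is
  m_A(x) = Π_λ (x − λ)^{k_λ}
where k_λ is the size of the *largest* Jordan block for λ (equivalently, the smallest k with (A − λI)^k v = 0 for every generalised eigenvector v of λ).

  λ = -1: largest Jordan block has size 1, contributing (x + 1)
  λ = 1: largest Jordan block has size 3, contributing (x − 1)^3

So m_A(x) = (x - 1)^3*(x + 1) = x^4 - 2*x^3 + 2*x - 1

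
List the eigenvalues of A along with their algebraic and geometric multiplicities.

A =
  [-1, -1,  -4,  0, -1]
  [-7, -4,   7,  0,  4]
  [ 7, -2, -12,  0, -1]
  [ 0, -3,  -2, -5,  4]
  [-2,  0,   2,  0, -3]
λ = -5: alg = 5, geom = 2

Step 1 — factor the characteristic polynomial to read off the algebraic multiplicities:
  χ_A(x) = (x + 5)^5

Step 2 — compute geometric multiplicities via the rank-nullity identity g(λ) = n − rank(A − λI):
  rank(A − (-5)·I) = 3, so dim ker(A − (-5)·I) = n − 3 = 2

Summary:
  λ = -5: algebraic multiplicity = 5, geometric multiplicity = 2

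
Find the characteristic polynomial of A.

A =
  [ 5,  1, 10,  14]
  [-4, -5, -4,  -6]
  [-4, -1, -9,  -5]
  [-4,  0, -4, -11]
x^4 + 20*x^3 + 150*x^2 + 500*x + 625

Expanding det(x·I − A) (e.g. by cofactor expansion or by noting that A is similar to its Jordan form J, which has the same characteristic polynomial as A) gives
  χ_A(x) = x^4 + 20*x^3 + 150*x^2 + 500*x + 625
which factors as (x + 5)^4. The eigenvalues (with algebraic multiplicities) are λ = -5 with multiplicity 4.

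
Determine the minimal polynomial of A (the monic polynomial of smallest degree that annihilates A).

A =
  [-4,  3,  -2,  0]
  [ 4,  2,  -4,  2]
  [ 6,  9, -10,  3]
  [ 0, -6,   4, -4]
x^2 + 8*x + 16

The characteristic polynomial is χ_A(x) = (x + 4)^4, so the eigenvalues are known. The minimal polynomial is
  m_A(x) = Π_λ (x − λ)^{k_λ}
where k_λ is the size of the *largest* Jordan block for λ (equivalently, the smallest k with (A − λI)^k v = 0 for every generalised eigenvector v of λ).

  λ = -4: largest Jordan block has size 2, contributing (x + 4)^2

So m_A(x) = (x + 4)^2 = x^2 + 8*x + 16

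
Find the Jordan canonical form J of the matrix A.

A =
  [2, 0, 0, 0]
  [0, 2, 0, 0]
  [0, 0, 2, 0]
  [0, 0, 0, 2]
J_1(2) ⊕ J_1(2) ⊕ J_1(2) ⊕ J_1(2)

The characteristic polynomial is
  det(x·I − A) = x^4 - 8*x^3 + 24*x^2 - 32*x + 16 = (x - 2)^4

Eigenvalues and multiplicities (the geometric multiplicity of λ is n − rank(A − λI), which equals the number of Jordan blocks for λ):
  λ = 2: algebraic multiplicity = 4, geometric multiplicity = 4

Determining the block sizes for each eigenvalue:
  λ = 2: gm = am = 4, so every block has size 1 → block sizes [1, 1, 1, 1]

Assembling the blocks gives a Jordan form
J =
  [2, 0, 0, 0]
  [0, 2, 0, 0]
  [0, 0, 2, 0]
  [0, 0, 0, 2]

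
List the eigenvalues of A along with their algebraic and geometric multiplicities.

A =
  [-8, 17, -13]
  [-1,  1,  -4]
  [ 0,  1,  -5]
λ = -4: alg = 3, geom = 1

Step 1 — factor the characteristic polynomial to read off the algebraic multiplicities:
  χ_A(x) = (x + 4)^3

Step 2 — compute geometric multiplicities via the rank-nullity identity g(λ) = n − rank(A − λI):
  rank(A − (-4)·I) = 2, so dim ker(A − (-4)·I) = n − 2 = 1

Summary:
  λ = -4: algebraic multiplicity = 3, geometric multiplicity = 1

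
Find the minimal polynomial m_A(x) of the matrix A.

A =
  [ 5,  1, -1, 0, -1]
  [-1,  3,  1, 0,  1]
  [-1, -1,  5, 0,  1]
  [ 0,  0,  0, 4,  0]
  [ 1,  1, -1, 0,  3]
x^2 - 8*x + 16

The characteristic polynomial is χ_A(x) = (x - 4)^5, so the eigenvalues are known. The minimal polynomial is
  m_A(x) = Π_λ (x − λ)^{k_λ}
where k_λ is the size of the *largest* Jordan block for λ (equivalently, the smallest k with (A − λI)^k v = 0 for every generalised eigenvector v of λ).

  λ = 4: largest Jordan block has size 2, contributing (x − 4)^2

So m_A(x) = (x - 4)^2 = x^2 - 8*x + 16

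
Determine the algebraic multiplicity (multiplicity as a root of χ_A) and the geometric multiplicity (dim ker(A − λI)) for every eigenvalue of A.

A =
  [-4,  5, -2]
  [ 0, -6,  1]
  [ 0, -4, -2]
λ = -4: alg = 3, geom = 1

Step 1 — factor the characteristic polynomial to read off the algebraic multiplicities:
  χ_A(x) = (x + 4)^3

Step 2 — compute geometric multiplicities via the rank-nullity identity g(λ) = n − rank(A − λI):
  rank(A − (-4)·I) = 2, so dim ker(A − (-4)·I) = n − 2 = 1

Summary:
  λ = -4: algebraic multiplicity = 3, geometric multiplicity = 1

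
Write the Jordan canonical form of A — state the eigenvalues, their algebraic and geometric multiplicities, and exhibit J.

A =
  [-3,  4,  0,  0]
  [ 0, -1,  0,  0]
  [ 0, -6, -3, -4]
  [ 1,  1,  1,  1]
J_1(-3) ⊕ J_2(-1) ⊕ J_1(-1)

The characteristic polynomial is
  det(x·I − A) = x^4 + 6*x^3 + 12*x^2 + 10*x + 3 = (x + 1)^3*(x + 3)

Eigenvalues and multiplicities (the geometric multiplicity of λ is n − rank(A − λI), which equals the number of Jordan blocks for λ):
  λ = -3: algebraic multiplicity = 1, geometric multiplicity = 1
  λ = -1: algebraic multiplicity = 3, geometric multiplicity = 2

Determining the block sizes for each eigenvalue:
  λ = -3: one block (gm = 1), so the single block has size am = 1 → block sizes [1]
  λ = -1: 2 blocks summing to 3 forces exactly one block of size 2 and the rest size 1 → block sizes [2, 1]

Assembling the blocks gives a Jordan form
J =
  [-3,  0,  0,  0]
  [ 0, -1,  1,  0]
  [ 0,  0, -1,  0]
  [ 0,  0,  0, -1]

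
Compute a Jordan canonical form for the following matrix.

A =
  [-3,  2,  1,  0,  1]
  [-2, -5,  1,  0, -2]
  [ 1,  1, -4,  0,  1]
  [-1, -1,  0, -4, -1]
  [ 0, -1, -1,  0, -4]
J_3(-4) ⊕ J_1(-4) ⊕ J_1(-4)

The characteristic polynomial is
  det(x·I − A) = x^5 + 20*x^4 + 160*x^3 + 640*x^2 + 1280*x + 1024 = (x + 4)^5

Eigenvalues and multiplicities (the geometric multiplicity of λ is n − rank(A − λI), which equals the number of Jordan blocks for λ):
  λ = -4: algebraic multiplicity = 5, geometric multiplicity = 3

Determining the block sizes for each eigenvalue:
  λ = -4: with am = 5 and gm = 3, the partition is not yet determined (e.g. several partitions of 5 into 3 parts exist). Let N = A − (-4)·I. Computing rank(N^1) = 2, rank(N^2) = 1, rank(N^3) = 0; the number of blocks of size ≥ j is rank(N^{j−1}) − rank(N^j), giving [3, 1, 1]. So we have 1 block(s) of size 3, 2 block(s) of size 1 → block sizes [3, 1, 1]

Assembling the blocks gives a Jordan form
J =
  [-4,  1,  0,  0,  0]
  [ 0, -4,  1,  0,  0]
  [ 0,  0, -4,  0,  0]
  [ 0,  0,  0, -4,  0]
  [ 0,  0,  0,  0, -4]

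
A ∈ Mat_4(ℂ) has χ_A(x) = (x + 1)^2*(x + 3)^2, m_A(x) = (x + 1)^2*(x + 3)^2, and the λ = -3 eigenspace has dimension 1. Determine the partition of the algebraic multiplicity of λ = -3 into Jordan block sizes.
Block sizes for λ = -3: [2]

Step 1 — from the characteristic polynomial, algebraic multiplicity of λ = -3 is 2. From dim ker(A − (-3)·I) = 1, there are exactly 1 Jordan blocks for λ = -3.
Step 2 — from the minimal polynomial, the factor (x + 3)^2 tells us the largest block for λ = -3 has size 2.
Step 3 — with total size 2, 1 blocks, and largest block 2, the block sizes (in nonincreasing order) are [2].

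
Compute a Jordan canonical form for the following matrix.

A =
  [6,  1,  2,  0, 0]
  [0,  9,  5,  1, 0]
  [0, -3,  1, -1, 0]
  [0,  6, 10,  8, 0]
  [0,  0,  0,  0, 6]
J_3(6) ⊕ J_1(6) ⊕ J_1(6)

The characteristic polynomial is
  det(x·I − A) = x^5 - 30*x^4 + 360*x^3 - 2160*x^2 + 6480*x - 7776 = (x - 6)^5

Eigenvalues and multiplicities (the geometric multiplicity of λ is n − rank(A − λI), which equals the number of Jordan blocks for λ):
  λ = 6: algebraic multiplicity = 5, geometric multiplicity = 3

Determining the block sizes for each eigenvalue:
  λ = 6: with am = 5 and gm = 3, the partition is not yet determined (e.g. several partitions of 5 into 3 parts exist). Let N = A − (6)·I. Computing rank(N^1) = 2, rank(N^2) = 1, rank(N^3) = 0; the number of blocks of size ≥ j is rank(N^{j−1}) − rank(N^j), giving [3, 1, 1]. So we have 1 block(s) of size 3, 2 block(s) of size 1 → block sizes [3, 1, 1]

Assembling the blocks gives a Jordan form
J =
  [6, 1, 0, 0, 0]
  [0, 6, 1, 0, 0]
  [0, 0, 6, 0, 0]
  [0, 0, 0, 6, 0]
  [0, 0, 0, 0, 6]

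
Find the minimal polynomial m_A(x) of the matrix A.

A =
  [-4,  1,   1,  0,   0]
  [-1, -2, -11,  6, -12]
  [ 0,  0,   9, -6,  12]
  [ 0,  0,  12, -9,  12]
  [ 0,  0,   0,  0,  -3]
x^3 + 3*x^2 - 9*x - 27

The characteristic polynomial is χ_A(x) = (x - 3)*(x + 3)^4, so the eigenvalues are known. The minimal polynomial is
  m_A(x) = Π_λ (x − λ)^{k_λ}
where k_λ is the size of the *largest* Jordan block for λ (equivalently, the smallest k with (A − λI)^k v = 0 for every generalised eigenvector v of λ).

  λ = -3: largest Jordan block has size 2, contributing (x + 3)^2
  λ = 3: largest Jordan block has size 1, contributing (x − 3)

So m_A(x) = (x - 3)*(x + 3)^2 = x^3 + 3*x^2 - 9*x - 27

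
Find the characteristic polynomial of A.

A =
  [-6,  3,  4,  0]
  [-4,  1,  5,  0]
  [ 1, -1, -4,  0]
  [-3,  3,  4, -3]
x^4 + 12*x^3 + 54*x^2 + 108*x + 81

Expanding det(x·I − A) (e.g. by cofactor expansion or by noting that A is similar to its Jordan form J, which has the same characteristic polynomial as A) gives
  χ_A(x) = x^4 + 12*x^3 + 54*x^2 + 108*x + 81
which factors as (x + 3)^4. The eigenvalues (with algebraic multiplicities) are λ = -3 with multiplicity 4.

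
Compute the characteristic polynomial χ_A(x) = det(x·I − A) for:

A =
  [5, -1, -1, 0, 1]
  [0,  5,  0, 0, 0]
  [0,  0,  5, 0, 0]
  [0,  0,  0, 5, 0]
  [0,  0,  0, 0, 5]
x^5 - 25*x^4 + 250*x^3 - 1250*x^2 + 3125*x - 3125

Expanding det(x·I − A) (e.g. by cofactor expansion or by noting that A is similar to its Jordan form J, which has the same characteristic polynomial as A) gives
  χ_A(x) = x^5 - 25*x^4 + 250*x^3 - 1250*x^2 + 3125*x - 3125
which factors as (x - 5)^5. The eigenvalues (with algebraic multiplicities) are λ = 5 with multiplicity 5.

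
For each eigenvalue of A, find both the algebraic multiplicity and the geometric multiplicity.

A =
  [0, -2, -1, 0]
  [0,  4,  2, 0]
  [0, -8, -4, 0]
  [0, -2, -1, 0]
λ = 0: alg = 4, geom = 3

Step 1 — factor the characteristic polynomial to read off the algebraic multiplicities:
  χ_A(x) = x^4

Step 2 — compute geometric multiplicities via the rank-nullity identity g(λ) = n − rank(A − λI):
  rank(A − (0)·I) = 1, so dim ker(A − (0)·I) = n − 1 = 3

Summary:
  λ = 0: algebraic multiplicity = 4, geometric multiplicity = 3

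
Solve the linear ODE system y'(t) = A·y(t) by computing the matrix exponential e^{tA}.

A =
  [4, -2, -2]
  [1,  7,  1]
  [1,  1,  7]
e^{tA} =
  [-2*t*exp(6*t) + exp(6*t), -2*t*exp(6*t), -2*t*exp(6*t)]
  [t*exp(6*t), t*exp(6*t) + exp(6*t), t*exp(6*t)]
  [t*exp(6*t), t*exp(6*t), t*exp(6*t) + exp(6*t)]

Strategy: write A = P · J · P⁻¹ where J is a Jordan canonical form, so e^{tA} = P · e^{tJ} · P⁻¹, and e^{tJ} can be computed block-by-block.

A has Jordan form
J =
  [6, 1, 0]
  [0, 6, 0]
  [0, 0, 6]
(up to reordering of blocks).

Per-block formulas:
  For a 2×2 Jordan block J_2(6): exp(t · J_2(6)) = e^(6t)·(I + t·N), where N is the 2×2 nilpotent shift.
  For a 1×1 block at λ = 6: exp(t · [6]) = [e^(6t)].

After assembling e^{tJ} and conjugating by P, we get:

e^{tA} =
  [-2*t*exp(6*t) + exp(6*t), -2*t*exp(6*t), -2*t*exp(6*t)]
  [t*exp(6*t), t*exp(6*t) + exp(6*t), t*exp(6*t)]
  [t*exp(6*t), t*exp(6*t), t*exp(6*t) + exp(6*t)]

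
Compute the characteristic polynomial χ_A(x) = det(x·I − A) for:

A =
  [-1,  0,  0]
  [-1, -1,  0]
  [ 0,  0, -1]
x^3 + 3*x^2 + 3*x + 1

Expanding det(x·I − A) (e.g. by cofactor expansion or by noting that A is similar to its Jordan form J, which has the same characteristic polynomial as A) gives
  χ_A(x) = x^3 + 3*x^2 + 3*x + 1
which factors as (x + 1)^3. The eigenvalues (with algebraic multiplicities) are λ = -1 with multiplicity 3.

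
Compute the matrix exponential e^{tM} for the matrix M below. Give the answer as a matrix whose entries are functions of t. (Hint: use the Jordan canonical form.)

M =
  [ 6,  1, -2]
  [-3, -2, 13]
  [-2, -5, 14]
e^{tM} =
  [t^2*exp(6*t)/2 + exp(6*t), t^2*exp(6*t) + t*exp(6*t), -3*t^2*exp(6*t)/2 - 2*t*exp(6*t)]
  [-t^2*exp(6*t) - 3*t*exp(6*t), -2*t^2*exp(6*t) - 8*t*exp(6*t) + exp(6*t), 3*t^2*exp(6*t) + 13*t*exp(6*t)]
  [-t^2*exp(6*t)/2 - 2*t*exp(6*t), -t^2*exp(6*t) - 5*t*exp(6*t), 3*t^2*exp(6*t)/2 + 8*t*exp(6*t) + exp(6*t)]

Strategy: write M = P · J · P⁻¹ where J is a Jordan canonical form, so e^{tM} = P · e^{tJ} · P⁻¹, and e^{tJ} can be computed block-by-block.

M has Jordan form
J =
  [6, 1, 0]
  [0, 6, 1]
  [0, 0, 6]
(up to reordering of blocks).

Per-block formulas:
  For a 3×3 Jordan block J_3(6): exp(t · J_3(6)) = e^(6t)·(I + t·N + (t^2/2)·N^2), where N is the 3×3 nilpotent shift.

After assembling e^{tJ} and conjugating by P, we get:

e^{tM} =
  [t^2*exp(6*t)/2 + exp(6*t), t^2*exp(6*t) + t*exp(6*t), -3*t^2*exp(6*t)/2 - 2*t*exp(6*t)]
  [-t^2*exp(6*t) - 3*t*exp(6*t), -2*t^2*exp(6*t) - 8*t*exp(6*t) + exp(6*t), 3*t^2*exp(6*t) + 13*t*exp(6*t)]
  [-t^2*exp(6*t)/2 - 2*t*exp(6*t), -t^2*exp(6*t) - 5*t*exp(6*t), 3*t^2*exp(6*t)/2 + 8*t*exp(6*t) + exp(6*t)]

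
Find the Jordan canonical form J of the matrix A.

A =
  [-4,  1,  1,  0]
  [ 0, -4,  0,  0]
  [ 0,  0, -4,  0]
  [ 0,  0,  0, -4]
J_2(-4) ⊕ J_1(-4) ⊕ J_1(-4)

The characteristic polynomial is
  det(x·I − A) = x^4 + 16*x^3 + 96*x^2 + 256*x + 256 = (x + 4)^4

Eigenvalues and multiplicities (the geometric multiplicity of λ is n − rank(A − λI), which equals the number of Jordan blocks for λ):
  λ = -4: algebraic multiplicity = 4, geometric multiplicity = 3

Determining the block sizes for each eigenvalue:
  λ = -4: 3 blocks summing to 4 forces exactly one block of size 2 and the rest size 1 → block sizes [2, 1, 1]

Assembling the blocks gives a Jordan form
J =
  [-4,  1,  0,  0]
  [ 0, -4,  0,  0]
  [ 0,  0, -4,  0]
  [ 0,  0,  0, -4]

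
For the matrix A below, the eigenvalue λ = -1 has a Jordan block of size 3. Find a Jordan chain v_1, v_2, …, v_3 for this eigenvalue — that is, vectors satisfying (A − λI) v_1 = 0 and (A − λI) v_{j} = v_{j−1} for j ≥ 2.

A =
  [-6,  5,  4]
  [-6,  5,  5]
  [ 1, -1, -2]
A Jordan chain for λ = -1 of length 3:
v_1 = (-1, -1, 0)ᵀ
v_2 = (-5, -6, 1)ᵀ
v_3 = (1, 0, 0)ᵀ

Let N = A − (-1)·I. We want v_3 with N^3 v_3 = 0 but N^2 v_3 ≠ 0; then v_{j-1} := N · v_j for j = 3, …, 2.

Pick v_3 = (1, 0, 0)ᵀ.
Then v_2 = N · v_3 = (-5, -6, 1)ᵀ.
Then v_1 = N · v_2 = (-1, -1, 0)ᵀ.

Sanity check: (A − (-1)·I) v_1 = (0, 0, 0)ᵀ = 0. ✓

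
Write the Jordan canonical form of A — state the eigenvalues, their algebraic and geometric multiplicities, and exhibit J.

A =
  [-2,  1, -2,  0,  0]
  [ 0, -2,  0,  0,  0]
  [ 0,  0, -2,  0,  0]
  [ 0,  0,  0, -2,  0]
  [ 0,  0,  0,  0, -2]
J_2(-2) ⊕ J_1(-2) ⊕ J_1(-2) ⊕ J_1(-2)

The characteristic polynomial is
  det(x·I − A) = x^5 + 10*x^4 + 40*x^3 + 80*x^2 + 80*x + 32 = (x + 2)^5

Eigenvalues and multiplicities (the geometric multiplicity of λ is n − rank(A − λI), which equals the number of Jordan blocks for λ):
  λ = -2: algebraic multiplicity = 5, geometric multiplicity = 4

Determining the block sizes for each eigenvalue:
  λ = -2: 4 blocks summing to 5 forces exactly one block of size 2 and the rest size 1 → block sizes [2, 1, 1, 1]

Assembling the blocks gives a Jordan form
J =
  [-2,  1,  0,  0,  0]
  [ 0, -2,  0,  0,  0]
  [ 0,  0, -2,  0,  0]
  [ 0,  0,  0, -2,  0]
  [ 0,  0,  0,  0, -2]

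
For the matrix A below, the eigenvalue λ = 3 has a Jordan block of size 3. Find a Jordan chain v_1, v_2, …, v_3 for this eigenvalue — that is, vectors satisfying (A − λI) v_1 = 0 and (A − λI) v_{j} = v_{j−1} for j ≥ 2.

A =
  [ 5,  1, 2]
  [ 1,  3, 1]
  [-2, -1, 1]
A Jordan chain for λ = 3 of length 3:
v_1 = (1, 0, -1)ᵀ
v_2 = (2, 1, -2)ᵀ
v_3 = (1, 0, 0)ᵀ

Let N = A − (3)·I. We want v_3 with N^3 v_3 = 0 but N^2 v_3 ≠ 0; then v_{j-1} := N · v_j for j = 3, …, 2.

Pick v_3 = (1, 0, 0)ᵀ.
Then v_2 = N · v_3 = (2, 1, -2)ᵀ.
Then v_1 = N · v_2 = (1, 0, -1)ᵀ.

Sanity check: (A − (3)·I) v_1 = (0, 0, 0)ᵀ = 0. ✓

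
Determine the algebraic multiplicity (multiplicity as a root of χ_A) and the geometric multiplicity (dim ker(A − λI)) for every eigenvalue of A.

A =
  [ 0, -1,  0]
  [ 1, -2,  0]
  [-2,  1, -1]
λ = -1: alg = 3, geom = 1

Step 1 — factor the characteristic polynomial to read off the algebraic multiplicities:
  χ_A(x) = (x + 1)^3

Step 2 — compute geometric multiplicities via the rank-nullity identity g(λ) = n − rank(A − λI):
  rank(A − (-1)·I) = 2, so dim ker(A − (-1)·I) = n − 2 = 1

Summary:
  λ = -1: algebraic multiplicity = 3, geometric multiplicity = 1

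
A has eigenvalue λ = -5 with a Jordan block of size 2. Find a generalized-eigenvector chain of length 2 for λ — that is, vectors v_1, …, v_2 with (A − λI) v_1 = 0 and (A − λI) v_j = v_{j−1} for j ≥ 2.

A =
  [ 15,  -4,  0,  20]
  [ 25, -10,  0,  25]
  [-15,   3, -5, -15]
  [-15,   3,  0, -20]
A Jordan chain for λ = -5 of length 2:
v_1 = (20, 25, -15, -15)ᵀ
v_2 = (1, 0, 0, 0)ᵀ

Let N = A − (-5)·I. We want v_2 with N^2 v_2 = 0 but N^1 v_2 ≠ 0; then v_{j-1} := N · v_j for j = 2, …, 2.

Pick v_2 = (1, 0, 0, 0)ᵀ.
Then v_1 = N · v_2 = (20, 25, -15, -15)ᵀ.

Sanity check: (A − (-5)·I) v_1 = (0, 0, 0, 0)ᵀ = 0. ✓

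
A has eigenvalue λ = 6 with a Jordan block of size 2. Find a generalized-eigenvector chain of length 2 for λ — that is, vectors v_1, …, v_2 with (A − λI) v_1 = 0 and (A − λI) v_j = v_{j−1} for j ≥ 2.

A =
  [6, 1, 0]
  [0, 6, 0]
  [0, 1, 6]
A Jordan chain for λ = 6 of length 2:
v_1 = (1, 0, 1)ᵀ
v_2 = (0, 1, 0)ᵀ

Let N = A − (6)·I. We want v_2 with N^2 v_2 = 0 but N^1 v_2 ≠ 0; then v_{j-1} := N · v_j for j = 2, …, 2.

Pick v_2 = (0, 1, 0)ᵀ.
Then v_1 = N · v_2 = (1, 0, 1)ᵀ.

Sanity check: (A − (6)·I) v_1 = (0, 0, 0)ᵀ = 0. ✓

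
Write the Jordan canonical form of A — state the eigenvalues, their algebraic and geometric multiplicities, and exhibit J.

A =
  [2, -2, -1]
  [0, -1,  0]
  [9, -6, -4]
J_2(-1) ⊕ J_1(-1)

The characteristic polynomial is
  det(x·I − A) = x^3 + 3*x^2 + 3*x + 1 = (x + 1)^3

Eigenvalues and multiplicities (the geometric multiplicity of λ is n − rank(A − λI), which equals the number of Jordan blocks for λ):
  λ = -1: algebraic multiplicity = 3, geometric multiplicity = 2

Determining the block sizes for each eigenvalue:
  λ = -1: 2 blocks summing to 3 forces exactly one block of size 2 and the rest size 1 → block sizes [2, 1]

Assembling the blocks gives a Jordan form
J =
  [-1,  1,  0]
  [ 0, -1,  0]
  [ 0,  0, -1]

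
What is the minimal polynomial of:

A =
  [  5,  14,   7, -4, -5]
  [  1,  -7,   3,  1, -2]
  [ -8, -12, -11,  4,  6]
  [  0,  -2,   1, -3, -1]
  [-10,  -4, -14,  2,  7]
x^3 + 3*x^2 - 9*x - 27

The characteristic polynomial is χ_A(x) = (x - 3)*(x + 3)^4, so the eigenvalues are known. The minimal polynomial is
  m_A(x) = Π_λ (x − λ)^{k_λ}
where k_λ is the size of the *largest* Jordan block for λ (equivalently, the smallest k with (A − λI)^k v = 0 for every generalised eigenvector v of λ).

  λ = -3: largest Jordan block has size 2, contributing (x + 3)^2
  λ = 3: largest Jordan block has size 1, contributing (x − 3)

So m_A(x) = (x - 3)*(x + 3)^2 = x^3 + 3*x^2 - 9*x - 27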